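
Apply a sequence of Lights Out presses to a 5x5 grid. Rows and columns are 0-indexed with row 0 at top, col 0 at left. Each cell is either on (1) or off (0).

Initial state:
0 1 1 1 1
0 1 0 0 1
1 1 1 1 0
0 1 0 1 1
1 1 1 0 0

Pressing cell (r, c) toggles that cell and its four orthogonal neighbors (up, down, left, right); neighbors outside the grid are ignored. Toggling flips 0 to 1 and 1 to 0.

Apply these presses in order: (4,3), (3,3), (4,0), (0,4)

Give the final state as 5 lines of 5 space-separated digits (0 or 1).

After press 1 at (4,3):
0 1 1 1 1
0 1 0 0 1
1 1 1 1 0
0 1 0 0 1
1 1 0 1 1

After press 2 at (3,3):
0 1 1 1 1
0 1 0 0 1
1 1 1 0 0
0 1 1 1 0
1 1 0 0 1

After press 3 at (4,0):
0 1 1 1 1
0 1 0 0 1
1 1 1 0 0
1 1 1 1 0
0 0 0 0 1

After press 4 at (0,4):
0 1 1 0 0
0 1 0 0 0
1 1 1 0 0
1 1 1 1 0
0 0 0 0 1

Answer: 0 1 1 0 0
0 1 0 0 0
1 1 1 0 0
1 1 1 1 0
0 0 0 0 1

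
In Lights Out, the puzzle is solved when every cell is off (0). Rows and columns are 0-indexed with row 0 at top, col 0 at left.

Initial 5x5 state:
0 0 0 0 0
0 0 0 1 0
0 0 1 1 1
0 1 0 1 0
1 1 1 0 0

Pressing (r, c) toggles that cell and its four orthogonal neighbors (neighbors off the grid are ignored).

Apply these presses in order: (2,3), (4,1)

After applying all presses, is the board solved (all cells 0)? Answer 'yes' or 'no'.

Answer: yes

Derivation:
After press 1 at (2,3):
0 0 0 0 0
0 0 0 0 0
0 0 0 0 0
0 1 0 0 0
1 1 1 0 0

After press 2 at (4,1):
0 0 0 0 0
0 0 0 0 0
0 0 0 0 0
0 0 0 0 0
0 0 0 0 0

Lights still on: 0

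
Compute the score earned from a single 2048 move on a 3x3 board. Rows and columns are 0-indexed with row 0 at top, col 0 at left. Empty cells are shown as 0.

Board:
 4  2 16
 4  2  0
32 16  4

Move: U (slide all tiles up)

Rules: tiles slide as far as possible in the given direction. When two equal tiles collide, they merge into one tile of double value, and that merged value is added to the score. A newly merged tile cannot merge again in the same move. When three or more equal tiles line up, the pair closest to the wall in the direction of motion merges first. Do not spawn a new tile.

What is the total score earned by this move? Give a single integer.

Answer: 12

Derivation:
Slide up:
col 0: [4, 4, 32] -> [8, 32, 0]  score +8 (running 8)
col 1: [2, 2, 16] -> [4, 16, 0]  score +4 (running 12)
col 2: [16, 0, 4] -> [16, 4, 0]  score +0 (running 12)
Board after move:
 8  4 16
32 16  4
 0  0  0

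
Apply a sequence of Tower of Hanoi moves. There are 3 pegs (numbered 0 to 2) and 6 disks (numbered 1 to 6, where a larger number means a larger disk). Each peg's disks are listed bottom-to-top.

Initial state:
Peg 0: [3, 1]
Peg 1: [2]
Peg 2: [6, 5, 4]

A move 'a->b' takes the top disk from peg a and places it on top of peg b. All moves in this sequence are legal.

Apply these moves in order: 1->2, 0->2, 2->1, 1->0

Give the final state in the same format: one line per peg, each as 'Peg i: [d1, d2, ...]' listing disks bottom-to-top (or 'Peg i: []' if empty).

After move 1 (1->2):
Peg 0: [3, 1]
Peg 1: []
Peg 2: [6, 5, 4, 2]

After move 2 (0->2):
Peg 0: [3]
Peg 1: []
Peg 2: [6, 5, 4, 2, 1]

After move 3 (2->1):
Peg 0: [3]
Peg 1: [1]
Peg 2: [6, 5, 4, 2]

After move 4 (1->0):
Peg 0: [3, 1]
Peg 1: []
Peg 2: [6, 5, 4, 2]

Answer: Peg 0: [3, 1]
Peg 1: []
Peg 2: [6, 5, 4, 2]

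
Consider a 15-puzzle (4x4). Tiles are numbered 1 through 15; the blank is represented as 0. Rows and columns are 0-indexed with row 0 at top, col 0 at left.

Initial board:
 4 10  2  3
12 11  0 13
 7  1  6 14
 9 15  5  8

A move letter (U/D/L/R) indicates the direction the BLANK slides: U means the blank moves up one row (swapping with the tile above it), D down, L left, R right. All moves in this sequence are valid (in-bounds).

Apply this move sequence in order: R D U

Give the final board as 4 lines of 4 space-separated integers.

After move 1 (R):
 4 10  2  3
12 11 13  0
 7  1  6 14
 9 15  5  8

After move 2 (D):
 4 10  2  3
12 11 13 14
 7  1  6  0
 9 15  5  8

After move 3 (U):
 4 10  2  3
12 11 13  0
 7  1  6 14
 9 15  5  8

Answer:  4 10  2  3
12 11 13  0
 7  1  6 14
 9 15  5  8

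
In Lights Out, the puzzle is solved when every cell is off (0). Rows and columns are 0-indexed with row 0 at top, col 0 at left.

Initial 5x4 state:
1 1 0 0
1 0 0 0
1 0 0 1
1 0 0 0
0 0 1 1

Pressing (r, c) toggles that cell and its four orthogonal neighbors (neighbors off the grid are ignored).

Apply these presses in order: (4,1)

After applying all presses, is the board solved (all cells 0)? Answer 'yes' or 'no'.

Answer: no

Derivation:
After press 1 at (4,1):
1 1 0 0
1 0 0 0
1 0 0 1
1 1 0 0
1 1 0 1

Lights still on: 10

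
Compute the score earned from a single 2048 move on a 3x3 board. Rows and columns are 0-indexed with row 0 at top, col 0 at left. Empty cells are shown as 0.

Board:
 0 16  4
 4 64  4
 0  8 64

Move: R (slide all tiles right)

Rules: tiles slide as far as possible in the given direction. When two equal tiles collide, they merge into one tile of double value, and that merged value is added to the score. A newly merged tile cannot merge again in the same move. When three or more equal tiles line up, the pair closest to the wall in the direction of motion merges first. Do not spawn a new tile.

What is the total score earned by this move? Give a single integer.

Answer: 0

Derivation:
Slide right:
row 0: [0, 16, 4] -> [0, 16, 4]  score +0 (running 0)
row 1: [4, 64, 4] -> [4, 64, 4]  score +0 (running 0)
row 2: [0, 8, 64] -> [0, 8, 64]  score +0 (running 0)
Board after move:
 0 16  4
 4 64  4
 0  8 64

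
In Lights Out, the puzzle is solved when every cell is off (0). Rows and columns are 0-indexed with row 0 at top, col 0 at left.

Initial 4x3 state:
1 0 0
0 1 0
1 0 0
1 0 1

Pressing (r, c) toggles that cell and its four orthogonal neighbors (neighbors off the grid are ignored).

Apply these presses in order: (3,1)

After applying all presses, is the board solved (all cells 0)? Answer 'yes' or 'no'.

After press 1 at (3,1):
1 0 0
0 1 0
1 1 0
0 1 0

Lights still on: 5

Answer: no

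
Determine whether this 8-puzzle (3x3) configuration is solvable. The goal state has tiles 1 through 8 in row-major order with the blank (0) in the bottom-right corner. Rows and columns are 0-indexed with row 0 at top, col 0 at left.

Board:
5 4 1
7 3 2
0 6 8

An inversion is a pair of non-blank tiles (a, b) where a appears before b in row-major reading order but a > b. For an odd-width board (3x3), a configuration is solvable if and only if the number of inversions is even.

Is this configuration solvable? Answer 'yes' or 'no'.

Answer: no

Derivation:
Inversions (pairs i<j in row-major order where tile[i] > tile[j] > 0): 11
11 is odd, so the puzzle is not solvable.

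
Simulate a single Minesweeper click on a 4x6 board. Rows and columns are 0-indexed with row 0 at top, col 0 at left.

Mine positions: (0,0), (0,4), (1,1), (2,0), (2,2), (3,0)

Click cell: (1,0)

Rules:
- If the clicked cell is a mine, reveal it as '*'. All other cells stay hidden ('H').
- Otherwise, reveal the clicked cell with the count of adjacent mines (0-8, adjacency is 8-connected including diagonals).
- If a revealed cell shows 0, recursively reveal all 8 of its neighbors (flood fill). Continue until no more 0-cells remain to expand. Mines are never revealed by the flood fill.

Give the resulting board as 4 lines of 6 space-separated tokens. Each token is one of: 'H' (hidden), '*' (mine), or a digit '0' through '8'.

H H H H H H
3 H H H H H
H H H H H H
H H H H H H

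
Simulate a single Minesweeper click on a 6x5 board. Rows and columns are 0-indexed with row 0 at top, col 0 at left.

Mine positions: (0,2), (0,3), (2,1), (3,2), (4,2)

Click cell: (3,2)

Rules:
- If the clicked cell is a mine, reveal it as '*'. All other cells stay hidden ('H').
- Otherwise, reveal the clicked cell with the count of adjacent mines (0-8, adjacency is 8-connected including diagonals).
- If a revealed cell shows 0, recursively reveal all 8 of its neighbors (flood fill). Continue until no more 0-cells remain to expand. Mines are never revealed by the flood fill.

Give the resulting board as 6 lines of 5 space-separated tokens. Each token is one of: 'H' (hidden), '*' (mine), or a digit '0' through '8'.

H H H H H
H H H H H
H H H H H
H H * H H
H H H H H
H H H H H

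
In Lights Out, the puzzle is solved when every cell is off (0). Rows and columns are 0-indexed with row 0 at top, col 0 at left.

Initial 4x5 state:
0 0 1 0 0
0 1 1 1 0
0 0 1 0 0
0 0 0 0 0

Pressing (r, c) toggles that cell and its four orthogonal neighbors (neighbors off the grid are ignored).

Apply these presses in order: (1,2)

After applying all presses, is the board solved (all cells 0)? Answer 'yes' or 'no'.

Answer: yes

Derivation:
After press 1 at (1,2):
0 0 0 0 0
0 0 0 0 0
0 0 0 0 0
0 0 0 0 0

Lights still on: 0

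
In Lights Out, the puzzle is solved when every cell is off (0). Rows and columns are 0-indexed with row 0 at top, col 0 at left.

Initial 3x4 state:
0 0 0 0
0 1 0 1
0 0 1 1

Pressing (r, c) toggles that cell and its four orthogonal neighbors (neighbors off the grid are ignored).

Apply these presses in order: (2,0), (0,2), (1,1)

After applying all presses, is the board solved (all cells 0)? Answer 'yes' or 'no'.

Answer: no

Derivation:
After press 1 at (2,0):
0 0 0 0
1 1 0 1
1 1 1 1

After press 2 at (0,2):
0 1 1 1
1 1 1 1
1 1 1 1

After press 3 at (1,1):
0 0 1 1
0 0 0 1
1 0 1 1

Lights still on: 6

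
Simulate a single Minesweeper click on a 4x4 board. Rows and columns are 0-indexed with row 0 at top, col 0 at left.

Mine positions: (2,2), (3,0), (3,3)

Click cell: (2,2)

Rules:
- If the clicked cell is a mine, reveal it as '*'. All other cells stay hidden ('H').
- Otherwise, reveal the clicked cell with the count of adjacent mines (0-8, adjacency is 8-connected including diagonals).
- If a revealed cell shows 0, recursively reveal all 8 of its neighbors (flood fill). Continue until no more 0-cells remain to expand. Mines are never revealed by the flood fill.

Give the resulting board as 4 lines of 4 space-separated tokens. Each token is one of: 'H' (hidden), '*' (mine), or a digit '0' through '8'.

H H H H
H H H H
H H * H
H H H H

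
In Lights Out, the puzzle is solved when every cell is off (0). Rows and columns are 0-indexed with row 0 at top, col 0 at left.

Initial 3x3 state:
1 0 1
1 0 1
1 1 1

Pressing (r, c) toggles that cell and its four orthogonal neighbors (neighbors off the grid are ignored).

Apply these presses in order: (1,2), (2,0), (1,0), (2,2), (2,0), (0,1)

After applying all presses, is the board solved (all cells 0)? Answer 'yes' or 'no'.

Answer: no

Derivation:
After press 1 at (1,2):
1 0 0
1 1 0
1 1 0

After press 2 at (2,0):
1 0 0
0 1 0
0 0 0

After press 3 at (1,0):
0 0 0
1 0 0
1 0 0

After press 4 at (2,2):
0 0 0
1 0 1
1 1 1

After press 5 at (2,0):
0 0 0
0 0 1
0 0 1

After press 6 at (0,1):
1 1 1
0 1 1
0 0 1

Lights still on: 6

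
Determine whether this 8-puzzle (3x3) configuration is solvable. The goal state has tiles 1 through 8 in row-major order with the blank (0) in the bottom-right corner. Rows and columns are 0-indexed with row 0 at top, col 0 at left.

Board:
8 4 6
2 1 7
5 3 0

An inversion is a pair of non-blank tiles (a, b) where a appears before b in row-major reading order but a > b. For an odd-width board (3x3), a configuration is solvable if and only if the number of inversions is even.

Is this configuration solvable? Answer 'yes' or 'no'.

Answer: yes

Derivation:
Inversions (pairs i<j in row-major order where tile[i] > tile[j] > 0): 18
18 is even, so the puzzle is solvable.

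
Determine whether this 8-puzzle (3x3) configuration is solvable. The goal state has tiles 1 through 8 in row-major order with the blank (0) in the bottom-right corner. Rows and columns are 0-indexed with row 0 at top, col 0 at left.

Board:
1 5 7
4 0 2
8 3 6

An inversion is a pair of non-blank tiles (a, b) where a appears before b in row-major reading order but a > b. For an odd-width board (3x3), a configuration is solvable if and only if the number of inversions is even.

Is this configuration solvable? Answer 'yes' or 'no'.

Inversions (pairs i<j in row-major order where tile[i] > tile[j] > 0): 11
11 is odd, so the puzzle is not solvable.

Answer: no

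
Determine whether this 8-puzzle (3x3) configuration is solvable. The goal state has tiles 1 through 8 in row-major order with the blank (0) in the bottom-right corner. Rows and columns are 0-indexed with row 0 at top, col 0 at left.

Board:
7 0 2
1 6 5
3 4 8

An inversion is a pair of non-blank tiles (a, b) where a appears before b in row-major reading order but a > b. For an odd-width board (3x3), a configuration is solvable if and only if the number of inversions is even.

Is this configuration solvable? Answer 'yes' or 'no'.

Inversions (pairs i<j in row-major order where tile[i] > tile[j] > 0): 12
12 is even, so the puzzle is solvable.

Answer: yes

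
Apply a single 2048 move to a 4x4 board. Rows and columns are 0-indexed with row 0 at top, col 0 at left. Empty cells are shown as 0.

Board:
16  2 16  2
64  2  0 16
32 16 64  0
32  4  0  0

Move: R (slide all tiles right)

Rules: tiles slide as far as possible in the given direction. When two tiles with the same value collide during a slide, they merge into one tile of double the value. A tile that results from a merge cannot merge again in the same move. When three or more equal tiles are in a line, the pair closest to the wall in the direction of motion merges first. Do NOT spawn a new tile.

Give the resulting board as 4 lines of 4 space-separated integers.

Answer: 16  2 16  2
 0 64  2 16
 0 32 16 64
 0  0 32  4

Derivation:
Slide right:
row 0: [16, 2, 16, 2] -> [16, 2, 16, 2]
row 1: [64, 2, 0, 16] -> [0, 64, 2, 16]
row 2: [32, 16, 64, 0] -> [0, 32, 16, 64]
row 3: [32, 4, 0, 0] -> [0, 0, 32, 4]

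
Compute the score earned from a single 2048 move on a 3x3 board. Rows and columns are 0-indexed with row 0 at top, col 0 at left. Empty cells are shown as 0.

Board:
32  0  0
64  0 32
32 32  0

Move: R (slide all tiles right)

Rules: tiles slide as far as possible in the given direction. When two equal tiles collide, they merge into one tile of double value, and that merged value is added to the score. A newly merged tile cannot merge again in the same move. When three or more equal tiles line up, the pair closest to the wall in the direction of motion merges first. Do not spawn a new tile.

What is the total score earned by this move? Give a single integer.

Answer: 64

Derivation:
Slide right:
row 0: [32, 0, 0] -> [0, 0, 32]  score +0 (running 0)
row 1: [64, 0, 32] -> [0, 64, 32]  score +0 (running 0)
row 2: [32, 32, 0] -> [0, 0, 64]  score +64 (running 64)
Board after move:
 0  0 32
 0 64 32
 0  0 64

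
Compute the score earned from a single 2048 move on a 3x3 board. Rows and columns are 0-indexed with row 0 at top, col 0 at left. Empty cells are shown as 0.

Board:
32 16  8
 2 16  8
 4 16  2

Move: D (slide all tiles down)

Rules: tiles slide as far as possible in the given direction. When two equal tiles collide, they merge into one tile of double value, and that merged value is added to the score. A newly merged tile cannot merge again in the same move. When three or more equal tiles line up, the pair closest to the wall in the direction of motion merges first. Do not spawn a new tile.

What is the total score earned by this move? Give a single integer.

Slide down:
col 0: [32, 2, 4] -> [32, 2, 4]  score +0 (running 0)
col 1: [16, 16, 16] -> [0, 16, 32]  score +32 (running 32)
col 2: [8, 8, 2] -> [0, 16, 2]  score +16 (running 48)
Board after move:
32  0  0
 2 16 16
 4 32  2

Answer: 48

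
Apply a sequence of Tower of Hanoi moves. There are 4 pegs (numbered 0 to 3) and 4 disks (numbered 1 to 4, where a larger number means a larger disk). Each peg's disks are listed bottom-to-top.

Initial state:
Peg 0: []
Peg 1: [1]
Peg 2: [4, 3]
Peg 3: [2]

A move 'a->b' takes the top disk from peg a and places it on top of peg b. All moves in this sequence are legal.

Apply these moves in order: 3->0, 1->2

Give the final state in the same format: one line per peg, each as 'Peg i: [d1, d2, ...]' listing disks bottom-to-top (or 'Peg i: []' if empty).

After move 1 (3->0):
Peg 0: [2]
Peg 1: [1]
Peg 2: [4, 3]
Peg 3: []

After move 2 (1->2):
Peg 0: [2]
Peg 1: []
Peg 2: [4, 3, 1]
Peg 3: []

Answer: Peg 0: [2]
Peg 1: []
Peg 2: [4, 3, 1]
Peg 3: []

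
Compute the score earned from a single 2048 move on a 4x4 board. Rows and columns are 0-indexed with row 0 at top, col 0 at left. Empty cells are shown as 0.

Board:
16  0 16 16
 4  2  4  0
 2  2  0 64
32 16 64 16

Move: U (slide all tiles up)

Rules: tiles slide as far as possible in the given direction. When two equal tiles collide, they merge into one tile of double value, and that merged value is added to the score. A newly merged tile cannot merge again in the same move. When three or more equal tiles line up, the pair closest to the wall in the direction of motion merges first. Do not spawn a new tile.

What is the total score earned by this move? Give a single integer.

Answer: 4

Derivation:
Slide up:
col 0: [16, 4, 2, 32] -> [16, 4, 2, 32]  score +0 (running 0)
col 1: [0, 2, 2, 16] -> [4, 16, 0, 0]  score +4 (running 4)
col 2: [16, 4, 0, 64] -> [16, 4, 64, 0]  score +0 (running 4)
col 3: [16, 0, 64, 16] -> [16, 64, 16, 0]  score +0 (running 4)
Board after move:
16  4 16 16
 4 16  4 64
 2  0 64 16
32  0  0  0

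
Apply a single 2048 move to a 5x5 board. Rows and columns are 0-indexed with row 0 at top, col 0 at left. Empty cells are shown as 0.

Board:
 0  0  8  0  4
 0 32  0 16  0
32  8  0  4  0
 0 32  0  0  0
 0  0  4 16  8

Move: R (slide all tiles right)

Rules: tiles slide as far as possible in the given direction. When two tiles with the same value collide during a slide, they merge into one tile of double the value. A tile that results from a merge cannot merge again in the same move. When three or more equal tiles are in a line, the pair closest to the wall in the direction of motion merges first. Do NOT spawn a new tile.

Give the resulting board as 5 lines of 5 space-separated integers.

Answer:  0  0  0  8  4
 0  0  0 32 16
 0  0 32  8  4
 0  0  0  0 32
 0  0  4 16  8

Derivation:
Slide right:
row 0: [0, 0, 8, 0, 4] -> [0, 0, 0, 8, 4]
row 1: [0, 32, 0, 16, 0] -> [0, 0, 0, 32, 16]
row 2: [32, 8, 0, 4, 0] -> [0, 0, 32, 8, 4]
row 3: [0, 32, 0, 0, 0] -> [0, 0, 0, 0, 32]
row 4: [0, 0, 4, 16, 8] -> [0, 0, 4, 16, 8]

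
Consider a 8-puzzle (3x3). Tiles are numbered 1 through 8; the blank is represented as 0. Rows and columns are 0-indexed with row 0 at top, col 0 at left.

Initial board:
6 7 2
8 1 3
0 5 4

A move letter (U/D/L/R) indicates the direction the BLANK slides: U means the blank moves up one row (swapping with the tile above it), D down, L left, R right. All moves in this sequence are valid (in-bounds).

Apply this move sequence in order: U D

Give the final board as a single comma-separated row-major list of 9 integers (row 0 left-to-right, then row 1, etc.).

After move 1 (U):
6 7 2
0 1 3
8 5 4

After move 2 (D):
6 7 2
8 1 3
0 5 4

Answer: 6, 7, 2, 8, 1, 3, 0, 5, 4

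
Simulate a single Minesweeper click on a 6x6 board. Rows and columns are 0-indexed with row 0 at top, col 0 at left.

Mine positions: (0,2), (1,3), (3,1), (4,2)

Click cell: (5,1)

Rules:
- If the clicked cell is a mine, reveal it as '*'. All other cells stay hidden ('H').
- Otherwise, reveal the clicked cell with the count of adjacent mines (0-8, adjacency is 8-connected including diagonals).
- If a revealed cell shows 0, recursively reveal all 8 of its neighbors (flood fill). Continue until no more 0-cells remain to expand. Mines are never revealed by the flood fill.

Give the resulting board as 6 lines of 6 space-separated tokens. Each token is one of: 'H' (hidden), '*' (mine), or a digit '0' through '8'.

H H H H H H
H H H H H H
H H H H H H
H H H H H H
H H H H H H
H 1 H H H H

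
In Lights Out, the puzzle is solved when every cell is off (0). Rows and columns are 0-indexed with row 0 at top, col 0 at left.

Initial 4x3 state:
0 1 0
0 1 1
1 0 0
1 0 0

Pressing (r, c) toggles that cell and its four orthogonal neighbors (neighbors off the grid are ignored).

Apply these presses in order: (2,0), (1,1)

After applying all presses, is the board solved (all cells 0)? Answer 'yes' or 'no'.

After press 1 at (2,0):
0 1 0
1 1 1
0 1 0
0 0 0

After press 2 at (1,1):
0 0 0
0 0 0
0 0 0
0 0 0

Lights still on: 0

Answer: yes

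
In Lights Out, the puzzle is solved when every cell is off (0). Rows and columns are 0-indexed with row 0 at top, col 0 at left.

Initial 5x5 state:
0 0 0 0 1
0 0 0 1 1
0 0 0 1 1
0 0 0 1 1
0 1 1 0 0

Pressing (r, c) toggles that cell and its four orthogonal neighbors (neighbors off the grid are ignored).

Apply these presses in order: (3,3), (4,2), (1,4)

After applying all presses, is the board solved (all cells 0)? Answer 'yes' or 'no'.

After press 1 at (3,3):
0 0 0 0 1
0 0 0 1 1
0 0 0 0 1
0 0 1 0 0
0 1 1 1 0

After press 2 at (4,2):
0 0 0 0 1
0 0 0 1 1
0 0 0 0 1
0 0 0 0 0
0 0 0 0 0

After press 3 at (1,4):
0 0 0 0 0
0 0 0 0 0
0 0 0 0 0
0 0 0 0 0
0 0 0 0 0

Lights still on: 0

Answer: yes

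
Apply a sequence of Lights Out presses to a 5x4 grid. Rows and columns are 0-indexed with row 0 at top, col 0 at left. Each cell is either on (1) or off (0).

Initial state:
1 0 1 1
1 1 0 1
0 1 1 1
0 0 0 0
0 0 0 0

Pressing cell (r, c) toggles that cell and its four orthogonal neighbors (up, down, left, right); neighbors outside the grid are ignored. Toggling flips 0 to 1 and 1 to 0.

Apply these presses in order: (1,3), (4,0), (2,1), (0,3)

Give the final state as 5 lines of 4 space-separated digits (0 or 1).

Answer: 1 0 0 1
1 0 1 1
1 0 0 0
1 1 0 0
1 1 0 0

Derivation:
After press 1 at (1,3):
1 0 1 0
1 1 1 0
0 1 1 0
0 0 0 0
0 0 0 0

After press 2 at (4,0):
1 0 1 0
1 1 1 0
0 1 1 0
1 0 0 0
1 1 0 0

After press 3 at (2,1):
1 0 1 0
1 0 1 0
1 0 0 0
1 1 0 0
1 1 0 0

After press 4 at (0,3):
1 0 0 1
1 0 1 1
1 0 0 0
1 1 0 0
1 1 0 0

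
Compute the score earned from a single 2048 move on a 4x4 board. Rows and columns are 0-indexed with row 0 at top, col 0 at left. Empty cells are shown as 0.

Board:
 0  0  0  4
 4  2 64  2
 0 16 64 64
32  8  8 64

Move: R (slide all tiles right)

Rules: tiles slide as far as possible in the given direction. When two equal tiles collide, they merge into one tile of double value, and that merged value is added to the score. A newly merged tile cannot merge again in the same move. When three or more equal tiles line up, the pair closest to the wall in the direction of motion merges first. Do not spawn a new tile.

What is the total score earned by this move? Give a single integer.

Slide right:
row 0: [0, 0, 0, 4] -> [0, 0, 0, 4]  score +0 (running 0)
row 1: [4, 2, 64, 2] -> [4, 2, 64, 2]  score +0 (running 0)
row 2: [0, 16, 64, 64] -> [0, 0, 16, 128]  score +128 (running 128)
row 3: [32, 8, 8, 64] -> [0, 32, 16, 64]  score +16 (running 144)
Board after move:
  0   0   0   4
  4   2  64   2
  0   0  16 128
  0  32  16  64

Answer: 144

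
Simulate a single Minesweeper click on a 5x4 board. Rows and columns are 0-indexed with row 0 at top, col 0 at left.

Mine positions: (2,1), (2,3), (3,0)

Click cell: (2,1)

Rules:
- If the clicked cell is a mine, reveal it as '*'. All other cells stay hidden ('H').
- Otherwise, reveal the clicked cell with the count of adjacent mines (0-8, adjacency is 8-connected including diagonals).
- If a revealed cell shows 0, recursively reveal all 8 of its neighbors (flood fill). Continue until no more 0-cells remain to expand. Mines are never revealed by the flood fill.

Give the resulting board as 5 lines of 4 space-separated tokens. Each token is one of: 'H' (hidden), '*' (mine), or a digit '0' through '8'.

H H H H
H H H H
H * H H
H H H H
H H H H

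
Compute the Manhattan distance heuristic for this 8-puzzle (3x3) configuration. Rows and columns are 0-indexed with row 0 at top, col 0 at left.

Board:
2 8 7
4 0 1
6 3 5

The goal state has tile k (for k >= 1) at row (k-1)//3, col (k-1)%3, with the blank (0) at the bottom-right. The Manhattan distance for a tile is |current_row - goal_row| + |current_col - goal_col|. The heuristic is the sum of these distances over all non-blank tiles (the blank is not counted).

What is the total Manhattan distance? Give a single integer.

Answer: 18

Derivation:
Tile 2: (0,0)->(0,1) = 1
Tile 8: (0,1)->(2,1) = 2
Tile 7: (0,2)->(2,0) = 4
Tile 4: (1,0)->(1,0) = 0
Tile 1: (1,2)->(0,0) = 3
Tile 6: (2,0)->(1,2) = 3
Tile 3: (2,1)->(0,2) = 3
Tile 5: (2,2)->(1,1) = 2
Sum: 1 + 2 + 4 + 0 + 3 + 3 + 3 + 2 = 18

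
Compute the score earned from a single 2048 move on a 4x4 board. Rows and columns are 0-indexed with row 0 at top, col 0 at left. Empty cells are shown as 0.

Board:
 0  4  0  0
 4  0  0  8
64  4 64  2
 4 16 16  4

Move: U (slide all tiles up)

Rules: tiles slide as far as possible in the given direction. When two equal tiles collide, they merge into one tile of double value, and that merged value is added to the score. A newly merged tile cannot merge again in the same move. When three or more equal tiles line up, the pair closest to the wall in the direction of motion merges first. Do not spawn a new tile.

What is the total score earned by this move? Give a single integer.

Answer: 8

Derivation:
Slide up:
col 0: [0, 4, 64, 4] -> [4, 64, 4, 0]  score +0 (running 0)
col 1: [4, 0, 4, 16] -> [8, 16, 0, 0]  score +8 (running 8)
col 2: [0, 0, 64, 16] -> [64, 16, 0, 0]  score +0 (running 8)
col 3: [0, 8, 2, 4] -> [8, 2, 4, 0]  score +0 (running 8)
Board after move:
 4  8 64  8
64 16 16  2
 4  0  0  4
 0  0  0  0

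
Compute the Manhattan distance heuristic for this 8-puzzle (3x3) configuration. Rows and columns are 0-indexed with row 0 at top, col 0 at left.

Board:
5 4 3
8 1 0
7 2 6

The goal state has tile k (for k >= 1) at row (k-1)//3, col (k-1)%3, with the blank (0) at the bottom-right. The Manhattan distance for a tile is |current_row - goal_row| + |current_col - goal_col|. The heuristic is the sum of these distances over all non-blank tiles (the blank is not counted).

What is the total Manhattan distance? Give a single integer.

Tile 5: at (0,0), goal (1,1), distance |0-1|+|0-1| = 2
Tile 4: at (0,1), goal (1,0), distance |0-1|+|1-0| = 2
Tile 3: at (0,2), goal (0,2), distance |0-0|+|2-2| = 0
Tile 8: at (1,0), goal (2,1), distance |1-2|+|0-1| = 2
Tile 1: at (1,1), goal (0,0), distance |1-0|+|1-0| = 2
Tile 7: at (2,0), goal (2,0), distance |2-2|+|0-0| = 0
Tile 2: at (2,1), goal (0,1), distance |2-0|+|1-1| = 2
Tile 6: at (2,2), goal (1,2), distance |2-1|+|2-2| = 1
Sum: 2 + 2 + 0 + 2 + 2 + 0 + 2 + 1 = 11

Answer: 11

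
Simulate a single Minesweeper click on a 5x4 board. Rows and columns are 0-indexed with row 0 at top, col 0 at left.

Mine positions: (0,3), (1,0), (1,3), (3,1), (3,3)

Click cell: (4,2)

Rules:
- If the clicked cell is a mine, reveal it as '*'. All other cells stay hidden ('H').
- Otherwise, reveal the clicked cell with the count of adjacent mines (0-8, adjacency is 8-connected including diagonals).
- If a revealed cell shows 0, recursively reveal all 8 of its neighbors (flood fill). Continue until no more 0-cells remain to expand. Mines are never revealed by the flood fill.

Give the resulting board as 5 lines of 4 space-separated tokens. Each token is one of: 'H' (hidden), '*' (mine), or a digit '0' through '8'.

H H H H
H H H H
H H H H
H H H H
H H 2 H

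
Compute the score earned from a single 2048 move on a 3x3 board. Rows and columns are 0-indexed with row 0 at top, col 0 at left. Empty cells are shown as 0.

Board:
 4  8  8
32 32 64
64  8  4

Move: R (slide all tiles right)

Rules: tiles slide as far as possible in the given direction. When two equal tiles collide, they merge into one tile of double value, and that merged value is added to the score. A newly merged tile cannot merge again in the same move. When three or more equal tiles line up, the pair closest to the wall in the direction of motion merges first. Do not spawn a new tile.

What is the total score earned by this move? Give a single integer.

Slide right:
row 0: [4, 8, 8] -> [0, 4, 16]  score +16 (running 16)
row 1: [32, 32, 64] -> [0, 64, 64]  score +64 (running 80)
row 2: [64, 8, 4] -> [64, 8, 4]  score +0 (running 80)
Board after move:
 0  4 16
 0 64 64
64  8  4

Answer: 80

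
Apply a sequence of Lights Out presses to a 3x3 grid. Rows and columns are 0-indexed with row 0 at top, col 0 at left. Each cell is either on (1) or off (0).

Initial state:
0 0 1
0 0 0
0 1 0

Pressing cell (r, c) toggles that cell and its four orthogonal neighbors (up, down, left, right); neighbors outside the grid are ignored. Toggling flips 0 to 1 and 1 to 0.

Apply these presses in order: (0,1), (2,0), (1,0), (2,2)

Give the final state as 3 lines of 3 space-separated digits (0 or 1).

Answer: 0 1 0
0 0 1
0 1 1

Derivation:
After press 1 at (0,1):
1 1 0
0 1 0
0 1 0

After press 2 at (2,0):
1 1 0
1 1 0
1 0 0

After press 3 at (1,0):
0 1 0
0 0 0
0 0 0

After press 4 at (2,2):
0 1 0
0 0 1
0 1 1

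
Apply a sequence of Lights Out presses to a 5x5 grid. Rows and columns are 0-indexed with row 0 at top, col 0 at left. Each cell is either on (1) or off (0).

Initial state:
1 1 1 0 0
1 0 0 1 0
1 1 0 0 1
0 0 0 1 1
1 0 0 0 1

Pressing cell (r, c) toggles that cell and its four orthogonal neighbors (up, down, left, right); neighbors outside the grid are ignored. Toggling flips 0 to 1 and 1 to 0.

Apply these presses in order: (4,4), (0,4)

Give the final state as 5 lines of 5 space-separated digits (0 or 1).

After press 1 at (4,4):
1 1 1 0 0
1 0 0 1 0
1 1 0 0 1
0 0 0 1 0
1 0 0 1 0

After press 2 at (0,4):
1 1 1 1 1
1 0 0 1 1
1 1 0 0 1
0 0 0 1 0
1 0 0 1 0

Answer: 1 1 1 1 1
1 0 0 1 1
1 1 0 0 1
0 0 0 1 0
1 0 0 1 0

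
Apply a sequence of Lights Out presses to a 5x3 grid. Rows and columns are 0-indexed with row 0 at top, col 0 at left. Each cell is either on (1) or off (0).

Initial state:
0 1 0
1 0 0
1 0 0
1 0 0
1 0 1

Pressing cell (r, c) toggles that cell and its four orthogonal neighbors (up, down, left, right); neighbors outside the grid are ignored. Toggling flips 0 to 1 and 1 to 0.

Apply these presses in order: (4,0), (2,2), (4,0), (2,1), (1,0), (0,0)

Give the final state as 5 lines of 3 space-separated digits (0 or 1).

Answer: 0 0 0
1 0 1
1 0 0
1 1 1
1 0 1

Derivation:
After press 1 at (4,0):
0 1 0
1 0 0
1 0 0
0 0 0
0 1 1

After press 2 at (2,2):
0 1 0
1 0 1
1 1 1
0 0 1
0 1 1

After press 3 at (4,0):
0 1 0
1 0 1
1 1 1
1 0 1
1 0 1

After press 4 at (2,1):
0 1 0
1 1 1
0 0 0
1 1 1
1 0 1

After press 5 at (1,0):
1 1 0
0 0 1
1 0 0
1 1 1
1 0 1

After press 6 at (0,0):
0 0 0
1 0 1
1 0 0
1 1 1
1 0 1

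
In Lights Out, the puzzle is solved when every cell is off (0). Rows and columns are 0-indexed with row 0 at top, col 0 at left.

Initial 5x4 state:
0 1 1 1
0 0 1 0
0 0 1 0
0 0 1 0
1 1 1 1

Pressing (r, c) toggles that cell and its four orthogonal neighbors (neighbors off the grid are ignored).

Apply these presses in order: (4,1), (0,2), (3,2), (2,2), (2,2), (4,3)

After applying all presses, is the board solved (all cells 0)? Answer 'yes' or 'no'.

Answer: yes

Derivation:
After press 1 at (4,1):
0 1 1 1
0 0 1 0
0 0 1 0
0 1 1 0
0 0 0 1

After press 2 at (0,2):
0 0 0 0
0 0 0 0
0 0 1 0
0 1 1 0
0 0 0 1

After press 3 at (3,2):
0 0 0 0
0 0 0 0
0 0 0 0
0 0 0 1
0 0 1 1

After press 4 at (2,2):
0 0 0 0
0 0 1 0
0 1 1 1
0 0 1 1
0 0 1 1

After press 5 at (2,2):
0 0 0 0
0 0 0 0
0 0 0 0
0 0 0 1
0 0 1 1

After press 6 at (4,3):
0 0 0 0
0 0 0 0
0 0 0 0
0 0 0 0
0 0 0 0

Lights still on: 0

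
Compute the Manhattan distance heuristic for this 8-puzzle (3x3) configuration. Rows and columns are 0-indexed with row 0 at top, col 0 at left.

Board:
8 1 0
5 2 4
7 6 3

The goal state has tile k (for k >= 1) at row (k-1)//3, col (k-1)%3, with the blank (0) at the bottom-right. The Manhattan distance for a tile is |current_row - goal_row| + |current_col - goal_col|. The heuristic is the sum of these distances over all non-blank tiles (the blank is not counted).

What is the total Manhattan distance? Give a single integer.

Tile 8: at (0,0), goal (2,1), distance |0-2|+|0-1| = 3
Tile 1: at (0,1), goal (0,0), distance |0-0|+|1-0| = 1
Tile 5: at (1,0), goal (1,1), distance |1-1|+|0-1| = 1
Tile 2: at (1,1), goal (0,1), distance |1-0|+|1-1| = 1
Tile 4: at (1,2), goal (1,0), distance |1-1|+|2-0| = 2
Tile 7: at (2,0), goal (2,0), distance |2-2|+|0-0| = 0
Tile 6: at (2,1), goal (1,2), distance |2-1|+|1-2| = 2
Tile 3: at (2,2), goal (0,2), distance |2-0|+|2-2| = 2
Sum: 3 + 1 + 1 + 1 + 2 + 0 + 2 + 2 = 12

Answer: 12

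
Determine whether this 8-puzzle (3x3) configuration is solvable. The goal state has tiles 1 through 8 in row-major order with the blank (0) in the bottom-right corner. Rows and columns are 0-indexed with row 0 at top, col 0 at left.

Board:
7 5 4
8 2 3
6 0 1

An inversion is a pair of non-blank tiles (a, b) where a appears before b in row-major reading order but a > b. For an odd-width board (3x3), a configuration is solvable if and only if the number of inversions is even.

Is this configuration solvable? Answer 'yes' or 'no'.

Inversions (pairs i<j in row-major order where tile[i] > tile[j] > 0): 20
20 is even, so the puzzle is solvable.

Answer: yes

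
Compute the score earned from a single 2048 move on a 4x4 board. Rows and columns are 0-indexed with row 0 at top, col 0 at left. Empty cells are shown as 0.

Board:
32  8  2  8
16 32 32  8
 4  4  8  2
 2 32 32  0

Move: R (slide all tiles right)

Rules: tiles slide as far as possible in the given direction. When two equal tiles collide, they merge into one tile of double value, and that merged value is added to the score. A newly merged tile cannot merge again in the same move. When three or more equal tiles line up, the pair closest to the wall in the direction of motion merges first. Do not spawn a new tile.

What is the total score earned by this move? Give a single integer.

Answer: 136

Derivation:
Slide right:
row 0: [32, 8, 2, 8] -> [32, 8, 2, 8]  score +0 (running 0)
row 1: [16, 32, 32, 8] -> [0, 16, 64, 8]  score +64 (running 64)
row 2: [4, 4, 8, 2] -> [0, 8, 8, 2]  score +8 (running 72)
row 3: [2, 32, 32, 0] -> [0, 0, 2, 64]  score +64 (running 136)
Board after move:
32  8  2  8
 0 16 64  8
 0  8  8  2
 0  0  2 64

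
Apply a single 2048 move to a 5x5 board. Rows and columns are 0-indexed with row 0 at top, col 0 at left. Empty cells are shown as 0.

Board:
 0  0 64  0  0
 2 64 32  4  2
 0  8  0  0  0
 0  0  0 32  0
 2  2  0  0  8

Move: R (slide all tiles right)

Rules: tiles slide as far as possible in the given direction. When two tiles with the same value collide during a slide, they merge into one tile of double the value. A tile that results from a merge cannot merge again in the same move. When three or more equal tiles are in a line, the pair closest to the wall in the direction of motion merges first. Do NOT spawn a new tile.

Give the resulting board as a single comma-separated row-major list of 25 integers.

Answer: 0, 0, 0, 0, 64, 2, 64, 32, 4, 2, 0, 0, 0, 0, 8, 0, 0, 0, 0, 32, 0, 0, 0, 4, 8

Derivation:
Slide right:
row 0: [0, 0, 64, 0, 0] -> [0, 0, 0, 0, 64]
row 1: [2, 64, 32, 4, 2] -> [2, 64, 32, 4, 2]
row 2: [0, 8, 0, 0, 0] -> [0, 0, 0, 0, 8]
row 3: [0, 0, 0, 32, 0] -> [0, 0, 0, 0, 32]
row 4: [2, 2, 0, 0, 8] -> [0, 0, 0, 4, 8]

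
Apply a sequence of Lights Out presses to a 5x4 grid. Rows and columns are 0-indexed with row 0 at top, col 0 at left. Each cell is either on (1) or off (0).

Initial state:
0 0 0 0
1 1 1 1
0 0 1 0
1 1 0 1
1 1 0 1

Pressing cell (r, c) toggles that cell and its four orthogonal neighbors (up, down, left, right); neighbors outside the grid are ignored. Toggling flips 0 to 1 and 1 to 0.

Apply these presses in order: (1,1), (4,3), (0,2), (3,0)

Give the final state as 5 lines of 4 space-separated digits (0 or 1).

After press 1 at (1,1):
0 1 0 0
0 0 0 1
0 1 1 0
1 1 0 1
1 1 0 1

After press 2 at (4,3):
0 1 0 0
0 0 0 1
0 1 1 0
1 1 0 0
1 1 1 0

After press 3 at (0,2):
0 0 1 1
0 0 1 1
0 1 1 0
1 1 0 0
1 1 1 0

After press 4 at (3,0):
0 0 1 1
0 0 1 1
1 1 1 0
0 0 0 0
0 1 1 0

Answer: 0 0 1 1
0 0 1 1
1 1 1 0
0 0 0 0
0 1 1 0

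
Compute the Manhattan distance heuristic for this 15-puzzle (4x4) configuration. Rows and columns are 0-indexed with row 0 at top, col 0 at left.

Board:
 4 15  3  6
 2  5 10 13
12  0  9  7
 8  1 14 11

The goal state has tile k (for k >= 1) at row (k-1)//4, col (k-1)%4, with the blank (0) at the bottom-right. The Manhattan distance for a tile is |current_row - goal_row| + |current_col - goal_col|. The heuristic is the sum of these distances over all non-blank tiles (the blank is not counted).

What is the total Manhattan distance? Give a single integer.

Tile 4: at (0,0), goal (0,3), distance |0-0|+|0-3| = 3
Tile 15: at (0,1), goal (3,2), distance |0-3|+|1-2| = 4
Tile 3: at (0,2), goal (0,2), distance |0-0|+|2-2| = 0
Tile 6: at (0,3), goal (1,1), distance |0-1|+|3-1| = 3
Tile 2: at (1,0), goal (0,1), distance |1-0|+|0-1| = 2
Tile 5: at (1,1), goal (1,0), distance |1-1|+|1-0| = 1
Tile 10: at (1,2), goal (2,1), distance |1-2|+|2-1| = 2
Tile 13: at (1,3), goal (3,0), distance |1-3|+|3-0| = 5
Tile 12: at (2,0), goal (2,3), distance |2-2|+|0-3| = 3
Tile 9: at (2,2), goal (2,0), distance |2-2|+|2-0| = 2
Tile 7: at (2,3), goal (1,2), distance |2-1|+|3-2| = 2
Tile 8: at (3,0), goal (1,3), distance |3-1|+|0-3| = 5
Tile 1: at (3,1), goal (0,0), distance |3-0|+|1-0| = 4
Tile 14: at (3,2), goal (3,1), distance |3-3|+|2-1| = 1
Tile 11: at (3,3), goal (2,2), distance |3-2|+|3-2| = 2
Sum: 3 + 4 + 0 + 3 + 2 + 1 + 2 + 5 + 3 + 2 + 2 + 5 + 4 + 1 + 2 = 39

Answer: 39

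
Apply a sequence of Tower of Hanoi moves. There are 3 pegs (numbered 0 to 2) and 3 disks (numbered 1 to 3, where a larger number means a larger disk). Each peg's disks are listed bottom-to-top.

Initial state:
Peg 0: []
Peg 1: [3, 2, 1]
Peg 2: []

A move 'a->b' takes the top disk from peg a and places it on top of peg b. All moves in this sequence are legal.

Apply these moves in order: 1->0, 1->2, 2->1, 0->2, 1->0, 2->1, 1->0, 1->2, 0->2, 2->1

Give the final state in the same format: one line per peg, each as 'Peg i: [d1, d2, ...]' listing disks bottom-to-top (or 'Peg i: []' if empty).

Answer: Peg 0: [2]
Peg 1: [1]
Peg 2: [3]

Derivation:
After move 1 (1->0):
Peg 0: [1]
Peg 1: [3, 2]
Peg 2: []

After move 2 (1->2):
Peg 0: [1]
Peg 1: [3]
Peg 2: [2]

After move 3 (2->1):
Peg 0: [1]
Peg 1: [3, 2]
Peg 2: []

After move 4 (0->2):
Peg 0: []
Peg 1: [3, 2]
Peg 2: [1]

After move 5 (1->0):
Peg 0: [2]
Peg 1: [3]
Peg 2: [1]

After move 6 (2->1):
Peg 0: [2]
Peg 1: [3, 1]
Peg 2: []

After move 7 (1->0):
Peg 0: [2, 1]
Peg 1: [3]
Peg 2: []

After move 8 (1->2):
Peg 0: [2, 1]
Peg 1: []
Peg 2: [3]

After move 9 (0->2):
Peg 0: [2]
Peg 1: []
Peg 2: [3, 1]

After move 10 (2->1):
Peg 0: [2]
Peg 1: [1]
Peg 2: [3]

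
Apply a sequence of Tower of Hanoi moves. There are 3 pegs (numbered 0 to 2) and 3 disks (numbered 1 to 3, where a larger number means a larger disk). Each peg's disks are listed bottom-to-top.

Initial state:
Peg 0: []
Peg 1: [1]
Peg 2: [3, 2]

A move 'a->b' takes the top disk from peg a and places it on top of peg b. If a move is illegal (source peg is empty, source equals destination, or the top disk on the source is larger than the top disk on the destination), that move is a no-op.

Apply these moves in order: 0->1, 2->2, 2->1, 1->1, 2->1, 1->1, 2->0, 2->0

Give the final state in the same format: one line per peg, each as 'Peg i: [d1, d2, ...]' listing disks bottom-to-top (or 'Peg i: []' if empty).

Answer: Peg 0: [2]
Peg 1: [1]
Peg 2: [3]

Derivation:
After move 1 (0->1):
Peg 0: []
Peg 1: [1]
Peg 2: [3, 2]

After move 2 (2->2):
Peg 0: []
Peg 1: [1]
Peg 2: [3, 2]

After move 3 (2->1):
Peg 0: []
Peg 1: [1]
Peg 2: [3, 2]

After move 4 (1->1):
Peg 0: []
Peg 1: [1]
Peg 2: [3, 2]

After move 5 (2->1):
Peg 0: []
Peg 1: [1]
Peg 2: [3, 2]

After move 6 (1->1):
Peg 0: []
Peg 1: [1]
Peg 2: [3, 2]

After move 7 (2->0):
Peg 0: [2]
Peg 1: [1]
Peg 2: [3]

After move 8 (2->0):
Peg 0: [2]
Peg 1: [1]
Peg 2: [3]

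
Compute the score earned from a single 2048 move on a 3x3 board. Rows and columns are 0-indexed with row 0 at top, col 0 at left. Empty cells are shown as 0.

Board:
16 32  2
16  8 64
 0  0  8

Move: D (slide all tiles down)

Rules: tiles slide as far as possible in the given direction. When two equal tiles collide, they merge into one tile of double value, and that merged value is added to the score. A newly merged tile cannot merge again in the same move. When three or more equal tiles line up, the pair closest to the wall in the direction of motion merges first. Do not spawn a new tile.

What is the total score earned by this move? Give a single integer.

Answer: 32

Derivation:
Slide down:
col 0: [16, 16, 0] -> [0, 0, 32]  score +32 (running 32)
col 1: [32, 8, 0] -> [0, 32, 8]  score +0 (running 32)
col 2: [2, 64, 8] -> [2, 64, 8]  score +0 (running 32)
Board after move:
 0  0  2
 0 32 64
32  8  8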